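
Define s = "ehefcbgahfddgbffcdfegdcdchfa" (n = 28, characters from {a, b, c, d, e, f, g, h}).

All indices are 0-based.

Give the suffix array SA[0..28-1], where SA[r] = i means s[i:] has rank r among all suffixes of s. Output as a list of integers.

sorted suffixes:
  #0 SA[0]=27  'a'
  #1 SA[1]=7  'ahfddgbffcdfegdcdchfa'
  #2 SA[2]=13  'bffcdfegdcdchfa'
  #3 SA[3]=5  'bgahfddgbffcdfegdcdchfa'
  #4 SA[4]=4  'cbgahfddgbffcdfegdcdchfa'
  #5 SA[5]=22  'cdchfa'
  #6 SA[6]=16  'cdfegdcdchfa'
  #7 SA[7]=24  'chfa'
  #8 SA[8]=21  'dcdchfa'
  #9 SA[9]=23  'dchfa'
  #10 SA[10]=10  'ddgbffcdfegdcdchfa'
  #11 SA[11]=17  'dfegdcdchfa'
  #12 SA[12]=11  'dgbffcdfegdcdchfa'
  #13 SA[13]=2  'efcbgahfddgbffcdfegdcdchfa'
  #14 SA[14]=19  'egdcdchfa'
  #15 SA[15]=0  'ehefcbgahfddgbffcdfegdcdchfa'
  #16 SA[16]=26  'fa'
  #17 SA[17]=3  'fcbgahfddgbffcdfegdcdchfa'
  #18 SA[18]=15  'fcdfegdcdchfa'
  #19 SA[19]=9  'fddgbffcdfegdcdchfa'
  #20 SA[20]=18  'fegdcdchfa'
  #21 SA[21]=14  'ffcdfegdcdchfa'
  #22 SA[22]=6  'gahfddgbffcdfegdcdchfa'
  #23 SA[23]=12  'gbffcdfegdcdchfa'
  #24 SA[24]=20  'gdcdchfa'
  #25 SA[25]=1  'hefcbgahfddgbffcdfegdcdchfa'
  #26 SA[26]=25  'hfa'
  #27 SA[27]=8  'hfddgbffcdfegdcdchfa'

[27, 7, 13, 5, 4, 22, 16, 24, 21, 23, 10, 17, 11, 2, 19, 0, 26, 3, 15, 9, 18, 14, 6, 12, 20, 1, 25, 8]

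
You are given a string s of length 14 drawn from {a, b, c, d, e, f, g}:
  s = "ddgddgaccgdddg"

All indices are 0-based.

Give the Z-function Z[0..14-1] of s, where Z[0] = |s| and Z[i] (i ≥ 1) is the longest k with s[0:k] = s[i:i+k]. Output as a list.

Z[0]=14
i=1: i≥r, start 0; Z[1]=1 scan→box=[1,2)
i=2: i≥r, start 0; Z[2]=0
i=3: i≥r, start 0; Z[3]=3 scan→box=[3,6)
i=4: min(r-i=2, Z[1]=1)=1; Z[4]=1
i=5: min(r-i=1, Z[2]=0)=0; Z[5]=0
i=6: i≥r, start 0; Z[6]=0
i=7: i≥r, start 0; Z[7]=0
i=8: i≥r, start 0; Z[8]=0
i=9: i≥r, start 0; Z[9]=0
i=10: i≥r, start 0; Z[10]=2 scan→box=[10,12)
i=11: min(r-i=1, Z[1]=1)=1; Z[11]=3 scan→box=[11,14)
i=12: min(r-i=2, Z[1]=1)=1; Z[12]=1
i=13: min(r-i=1, Z[2]=0)=0; Z[13]=0

[14, 1, 0, 3, 1, 0, 0, 0, 0, 0, 2, 3, 1, 0]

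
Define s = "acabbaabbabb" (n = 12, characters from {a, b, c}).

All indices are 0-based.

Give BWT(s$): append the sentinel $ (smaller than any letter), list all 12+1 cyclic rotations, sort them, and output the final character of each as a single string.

rank  rotation       last
    0  $acabbaabbabb  b
    1  aabbabb$acabb  b
    2  abb$acabbaabb  b
    3  abbaabbabb$ac  c
    4  abbabb$acabba  a
    5  acabbaabbabb$  $
    6  b$acabbaabbab  b
    7  baabbabb$acab  b
    8  babb$acabbaab  b
    9  bb$acabbaabba  a
   10  bbaabbabb$aca  a
   11  bbabb$acabbaa  a
   12  cabbaabbabb$a  a

bbbca$bbbaaaa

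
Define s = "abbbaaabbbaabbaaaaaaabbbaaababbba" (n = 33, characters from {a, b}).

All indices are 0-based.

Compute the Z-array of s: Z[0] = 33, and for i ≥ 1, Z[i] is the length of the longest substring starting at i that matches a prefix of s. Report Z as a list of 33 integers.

[33, 0, 0, 0, 1, 1, 6, 0, 0, 0, 1, 3, 0, 0, 1, 1, 1, 1, 1, 1, 8, 0, 0, 0, 1, 1, 2, 0, 5, 0, 0, 0, 1]

Z[0]=33
i=1: outside box; Z[1]=0
i=2: outside box; Z[2]=0
i=3: outside box; Z[3]=0
i=4: outside box; Z[4]=1 scan→box=[4,5)
i=5: outside box; Z[5]=1 scan→box=[5,6)
i=6: outside box; Z[6]=6 scan→box=[6,12)
i=7: min(r-i=5, Z[1]=0)=0; Z[7]=0
i=8: min(r-i=4, Z[2]=0)=0; Z[8]=0
i=9: min(r-i=3, Z[3]=0)=0; Z[9]=0
i=10: min(r-i=2, Z[4]=1)=1; Z[10]=1
i=11: min(r-i=1, Z[5]=1)=1; Z[11]=3 scan→box=[11,14)
i=12: min(r-i=2, Z[1]=0)=0; Z[12]=0
i=13: min(r-i=1, Z[2]=0)=0; Z[13]=0
i=14: outside box; Z[14]=1 scan→box=[14,15)
i=15: outside box; Z[15]=1 scan→box=[15,16)
i=16: outside box; Z[16]=1 scan→box=[16,17)
i=17: outside box; Z[17]=1 scan→box=[17,18)
i=18: outside box; Z[18]=1 scan→box=[18,19)
i=19: outside box; Z[19]=1 scan→box=[19,20)
i=20: outside box; Z[20]=8 scan→box=[20,28)
i=21: min(r-i=7, Z[1]=0)=0; Z[21]=0
i=22: min(r-i=6, Z[2]=0)=0; Z[22]=0
i=23: min(r-i=5, Z[3]=0)=0; Z[23]=0
i=24: min(r-i=4, Z[4]=1)=1; Z[24]=1
i=25: min(r-i=3, Z[5]=1)=1; Z[25]=1
i=26: min(r-i=2, Z[6]=6)=2; Z[26]=2
i=27: min(r-i=1, Z[7]=0)=0; Z[27]=0
i=28: outside box; Z[28]=5 scan→box=[28,33)
i=29: min(r-i=4, Z[1]=0)=0; Z[29]=0
i=30: min(r-i=3, Z[2]=0)=0; Z[30]=0
i=31: min(r-i=2, Z[3]=0)=0; Z[31]=0
i=32: min(r-i=1, Z[4]=1)=1; Z[32]=1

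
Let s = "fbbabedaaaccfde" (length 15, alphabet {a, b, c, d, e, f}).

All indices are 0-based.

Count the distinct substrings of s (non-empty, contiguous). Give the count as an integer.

110

rank→(start, suffix):
  0 → (7, 'aaaccfde')
  1 → (8, 'aaccfde')
  2 → (3, 'abedaaaccfde')
  3 → (9, 'accfde')
  4 → (2, 'babedaaaccfde')
  5 → (1, 'bbabedaaaccfde')
  6 → (4, 'bedaaaccfde')
  7 → (10, 'ccfde')
  8 → (11, 'cfde')
  9 → (6, 'daaaccfde')
  10 → (13, 'de')
  11 → (14, 'e')
  12 → (5, 'edaaaccfde')
  13 → (0, 'fbbabedaaaccfde')
  14 → (12, 'fde')

SA = [7, 8, 3, 9, 2, 1, 4, 10, 11, 6, 13, 14, 5, 0, 12]
[i] adj suffixes → lcp
  [1] 7/8 → 2 ('aa')
  [2] 8/3 → 1 ('a')
  [3] 3/9 → 1 ('a')
  [4] 9/2 → 0 ('')
  [5] 2/1 → 1 ('b')
  [6] 1/4 → 1 ('b')
  [7] 4/10 → 0 ('')
  [8] 10/11 → 1 ('c')
  [9] 11/6 → 0 ('')
  [10] 6/13 → 1 ('d')
  [11] 13/14 → 0 ('')
  [12] 14/5 → 1 ('e')
  [13] 5/0 → 0 ('')
  [14] 0/12 → 1 ('f')

n(n+1)/2 = 15·16/2 = 120
Σ LCP = 0 + 2 + 1 + 1 + 0 + 1 + 1 + 0 + 1 + 0 + 1 + 0 + 1 + 0 + 1 = 10
distinct = 120 − 10 = 110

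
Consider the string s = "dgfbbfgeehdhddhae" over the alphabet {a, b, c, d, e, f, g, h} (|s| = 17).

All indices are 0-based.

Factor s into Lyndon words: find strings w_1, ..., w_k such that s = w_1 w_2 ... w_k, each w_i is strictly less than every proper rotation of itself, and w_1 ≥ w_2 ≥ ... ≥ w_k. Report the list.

["dgf", "bbfgeehdhddh", "ae"]

emit factor 1: 'dgf' (i=0, period=3)
emit factor 2: 'bbfgeehdhddh' (i=3, period=12)
emit factor 3: 'ae' (i=15, period=2)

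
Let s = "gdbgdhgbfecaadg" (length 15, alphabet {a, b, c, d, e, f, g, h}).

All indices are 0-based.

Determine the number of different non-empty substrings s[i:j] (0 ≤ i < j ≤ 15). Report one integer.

112

sorted suffixes:
  #0 SA[0]=11  'aadg'
  #1 SA[1]=12  'adg'
  #2 SA[2]=7  'bfecaadg'
  #3 SA[3]=2  'bgdhgbfecaadg'
  #4 SA[4]=10  'caadg'
  #5 SA[5]=1  'dbgdhgbfecaadg'
  #6 SA[6]=13  'dg'
  #7 SA[7]=4  'dhgbfecaadg'
  #8 SA[8]=9  'ecaadg'
  #9 SA[9]=8  'fecaadg'
  #10 SA[10]=14  'g'
  #11 SA[11]=6  'gbfecaadg'
  #12 SA[12]=0  'gdbgdhgbfecaadg'
  #13 SA[13]=3  'gdhgbfecaadg'
  #14 SA[14]=5  'hgbfecaadg'

SA = [11, 12, 7, 2, 10, 1, 13, 4, 9, 8, 14, 6, 0, 3, 5]
[i] adj suffixes → lcp
  [1] 11/12 → 1 ('a')
  [2] 12/7 → 0 ('')
  [3] 7/2 → 1 ('b')
  [4] 2/10 → 0 ('')
  [5] 10/1 → 0 ('')
  [6] 1/13 → 1 ('d')
  [7] 13/4 → 1 ('d')
  [8] 4/9 → 0 ('')
  [9] 9/8 → 0 ('')
  [10] 8/14 → 0 ('')
  [11] 14/6 → 1 ('g')
  [12] 6/0 → 1 ('g')
  [13] 0/3 → 2 ('gd')
  [14] 3/5 → 0 ('')

n(n+1)/2 = 15·16/2 = 120
Σ LCP = 0 + 1 + 0 + 1 + 0 + 0 + 1 + 1 + 0 + 0 + 0 + 1 + 1 + 2 + 0 = 8
distinct = 120 − 8 = 112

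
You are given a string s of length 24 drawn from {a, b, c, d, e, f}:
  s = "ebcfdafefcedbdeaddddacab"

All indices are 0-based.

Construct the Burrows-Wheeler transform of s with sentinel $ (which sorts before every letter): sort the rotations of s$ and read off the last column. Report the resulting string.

bcdedaedafbdfeddabd$cfeca

rank  rotation                   last
    0  $ebcfdafefcedbdeaddddacab  b
    1  ab$ebcfdafefcedbdeaddddac  c
    2  acab$ebcfdafefcedbdeadddd  d
    3  addddacab$ebcfdafefcedbde  e
    4  afefcedbdeaddddacab$ebcfd  d
    5  b$ebcfdafefcedbdeaddddaca  a
    6  bcfdafefcedbdeaddddacab$e  e
    7  bdeaddddacab$ebcfdafefced  d
    8  cab$ebcfdafefcedbdeadddda  a
    9  cedbdeaddddacab$ebcfdafef  f
   10  cfdafefcedbdeaddddacab$eb  b
   11  dacab$ebcfdafefcedbdeaddd  d
   12  dafefcedbdeaddddacab$ebcf  f
   13  dbdeaddddacab$ebcfdafefce  e
   14  ddacab$ebcfdafefcedbdeadd  d
   15  dddacab$ebcfdafefcedbdead  d
   16  ddddacab$ebcfdafefcedbdea  a
   17  deaddddacab$ebcfdafefcedb  b
   18  eaddddacab$ebcfdafefcedbd  d
   19  ebcfdafefcedbdeaddddacab$  $
   20  edbdeaddddacab$ebcfdafefc  c
   21  efcedbdeaddddacab$ebcfdaf  f
   22  fcedbdeaddddacab$ebcfdafe  e
   23  fdafefcedbdeaddddacab$ebc  c
   24  fefcedbdeaddddacab$ebcfda  a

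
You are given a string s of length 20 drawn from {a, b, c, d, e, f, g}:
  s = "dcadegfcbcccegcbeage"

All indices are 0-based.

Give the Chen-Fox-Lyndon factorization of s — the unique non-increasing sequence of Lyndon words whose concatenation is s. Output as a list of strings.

["d", "c", "adegfcbcccegcbeage"]

emit factor 1: 'd' (i=0, period=1)
emit factor 2: 'c' (i=1, period=1)
emit factor 3: 'adegfcbcccegcbeage' (i=2, period=18)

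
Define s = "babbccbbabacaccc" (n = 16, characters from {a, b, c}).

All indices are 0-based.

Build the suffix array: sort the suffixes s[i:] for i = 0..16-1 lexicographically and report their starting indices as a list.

[8, 1, 10, 12, 7, 0, 9, 6, 2, 3, 15, 11, 5, 14, 4, 13]

sorted suffixes:
  #0 SA[0]=8  'abacaccc'
  #1 SA[1]=1  'abbccbbabacaccc'
  #2 SA[2]=10  'acaccc'
  #3 SA[3]=12  'accc'
  #4 SA[4]=7  'babacaccc'
  #5 SA[5]=0  'babbccbbabacaccc'
  #6 SA[6]=9  'bacaccc'
  #7 SA[7]=6  'bbabacaccc'
  #8 SA[8]=2  'bbccbbabacaccc'
  #9 SA[9]=3  'bccbbabacaccc'
  #10 SA[10]=15  'c'
  #11 SA[11]=11  'caccc'
  #12 SA[12]=5  'cbbabacaccc'
  #13 SA[13]=14  'cc'
  #14 SA[14]=4  'ccbbabacaccc'
  #15 SA[15]=13  'ccc'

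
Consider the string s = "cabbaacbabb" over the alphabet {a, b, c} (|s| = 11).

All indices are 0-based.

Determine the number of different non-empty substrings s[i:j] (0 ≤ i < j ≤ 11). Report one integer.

54

sorted suffixes:
  #0 SA[0]=4  'aacbabb'
  #1 SA[1]=8  'abb'
  #2 SA[2]=1  'abbaacbabb'
  #3 SA[3]=5  'acbabb'
  #4 SA[4]=10  'b'
  #5 SA[5]=3  'baacbabb'
  #6 SA[6]=7  'babb'
  #7 SA[7]=9  'bb'
  #8 SA[8]=2  'bbaacbabb'
  #9 SA[9]=0  'cabbaacbabb'
  #10 SA[10]=6  'cbabb'

SA = [4, 8, 1, 5, 10, 3, 7, 9, 2, 0, 6]
i: (SA[i-1],SA[i]) lcp shared
  1: (4,8) 1 'a'
  2: (8,1) 3 'abb'
  3: (1,5) 1 'a'
  4: (5,10) 0 ''
  5: (10,3) 1 'b'
  6: (3,7) 2 'ba'
  7: (7,9) 1 'b'
  8: (9,2) 2 'bb'
  9: (2,0) 0 ''
  10: (0,6) 1 'c'

n(n+1)/2 = 11·12/2 = 66
Σ LCP = 0 + 1 + 3 + 1 + 0 + 1 + 2 + 1 + 2 + 0 + 1 = 12
distinct = 66 − 12 = 54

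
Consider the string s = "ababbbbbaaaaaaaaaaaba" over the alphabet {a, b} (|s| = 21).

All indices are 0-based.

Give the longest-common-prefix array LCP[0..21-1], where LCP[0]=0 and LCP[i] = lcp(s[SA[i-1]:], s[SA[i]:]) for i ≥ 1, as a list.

[0, 1, 10, 9, 8, 7, 6, 5, 4, 3, 2, 1, 3, 2, 0, 2, 2, 1, 2, 3, 4]

rank→(start, suffix):
  0 → (20, 'a')
  1 → (8, 'aaaaaaaaaaaba')
  2 → (9, 'aaaaaaaaaaba')
  3 → (10, 'aaaaaaaaaba')
  4 → (11, 'aaaaaaaaba')
  5 → (12, 'aaaaaaaba')
  6 → (13, 'aaaaaaba')
  7 → (14, 'aaaaaba')
  8 → (15, 'aaaaba')
  9 → (16, 'aaaba')
  10 → (17, 'aaba')
  11 → (18, 'aba')
  12 → (0, 'ababbbbbaaaaaaaaaaaba')
  13 → (2, 'abbbbbaaaaaaaaaaaba')
  14 → (19, 'ba')
  15 → (7, 'baaaaaaaaaaaba')
  16 → (1, 'babbbbbaaaaaaaaaaaba')
  17 → (6, 'bbaaaaaaaaaaaba')
  18 → (5, 'bbbaaaaaaaaaaaba')
  19 → (4, 'bbbbaaaaaaaaaaaba')
  20 → (3, 'bbbbbaaaaaaaaaaaba')

SA = [20, 8, 9, 10, 11, 12, 13, 14, 15, 16, 17, 18, 0, 2, 19, 7, 1, 6, 5, 4, 3]
i: (SA[i-1],SA[i]) lcp shared
  1: (20,8) 1 'a'
  2: (8,9) 10 'aaaaaaaaaa'
  3: (9,10) 9 'aaaaaaaaa'
  4: (10,11) 8 'aaaaaaaa'
  5: (11,12) 7 'aaaaaaa'
  6: (12,13) 6 'aaaaaa'
  7: (13,14) 5 'aaaaa'
  8: (14,15) 4 'aaaa'
  9: (15,16) 3 'aaa'
  10: (16,17) 2 'aa'
  11: (17,18) 1 'a'
  12: (18,0) 3 'aba'
  13: (0,2) 2 'ab'
  14: (2,19) 0 ''
  15: (19,7) 2 'ba'
  16: (7,1) 2 'ba'
  17: (1,6) 1 'b'
  18: (6,5) 2 'bb'
  19: (5,4) 3 'bbb'
  20: (4,3) 4 'bbbb'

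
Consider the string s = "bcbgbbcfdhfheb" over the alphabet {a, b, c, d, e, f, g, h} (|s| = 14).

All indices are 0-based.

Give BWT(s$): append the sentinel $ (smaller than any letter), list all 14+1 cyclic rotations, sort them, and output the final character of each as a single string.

beg$bcbbfhchbfd

rank  rotation         last
    0  $bcbgbbcfdhfheb  b
    1  b$bcbgbbcfdhfhe  e
    2  bbcfdhfheb$bcbg  g
    3  bcbgbbcfdhfheb$  $
    4  bcfdhfheb$bcbgb  b
    5  bgbbcfdhfheb$bc  c
    6  cbgbbcfdhfheb$b  b
    7  cfdhfheb$bcbgbb  b
    8  dhfheb$bcbgbbcf  f
    9  eb$bcbgbbcfdhfh  h
   10  fdhfheb$bcbgbbc  c
   11  fheb$bcbgbbcfdh  h
   12  gbbcfdhfheb$bcb  b
   13  heb$bcbgbbcfdhf  f
   14  hfheb$bcbgbbcfd  d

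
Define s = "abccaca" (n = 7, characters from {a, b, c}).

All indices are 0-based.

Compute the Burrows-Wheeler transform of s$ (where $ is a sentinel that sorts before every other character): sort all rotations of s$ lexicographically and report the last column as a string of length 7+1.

ac$caacb

rank  rotation  last
    0  $abccaca  a
    1  a$abccac  c
    2  abccaca$  $
    3  aca$abcc  c
    4  bccaca$a  a
    5  ca$abcca  a
    6  caca$abc  c
    7  ccaca$ab  b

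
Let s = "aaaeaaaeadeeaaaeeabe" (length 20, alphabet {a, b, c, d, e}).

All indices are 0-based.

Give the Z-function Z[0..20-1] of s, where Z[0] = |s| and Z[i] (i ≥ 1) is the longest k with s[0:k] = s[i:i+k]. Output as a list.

[20, 2, 1, 0, 5, 2, 1, 0, 1, 0, 0, 0, 4, 2, 1, 0, 0, 1, 0, 0]

Z[0]=20
i=1: fresh scan; Z[1]=2 extend→box=[1,3)
i=2: min(r-i=1, Z[1]=2)=1; Z[2]=1
i=3: fresh scan; Z[3]=0
i=4: fresh scan; Z[4]=5 extend→box=[4,9)
i=5: min(r-i=4, Z[1]=2)=2; Z[5]=2
i=6: min(r-i=3, Z[2]=1)=1; Z[6]=1
i=7: min(r-i=2, Z[3]=0)=0; Z[7]=0
i=8: min(r-i=1, Z[4]=5)=1; Z[8]=1
i=9: fresh scan; Z[9]=0
i=10: fresh scan; Z[10]=0
i=11: fresh scan; Z[11]=0
i=12: fresh scan; Z[12]=4 extend→box=[12,16)
i=13: min(r-i=3, Z[1]=2)=2; Z[13]=2
i=14: min(r-i=2, Z[2]=1)=1; Z[14]=1
i=15: min(r-i=1, Z[3]=0)=0; Z[15]=0
i=16: fresh scan; Z[16]=0
i=17: fresh scan; Z[17]=1 extend→box=[17,18)
i=18: fresh scan; Z[18]=0
i=19: fresh scan; Z[19]=0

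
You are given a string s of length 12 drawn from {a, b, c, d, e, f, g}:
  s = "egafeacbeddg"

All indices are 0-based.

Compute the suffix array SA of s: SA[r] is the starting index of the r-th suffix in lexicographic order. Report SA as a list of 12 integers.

sorted suffixes:
  #0 SA[0]=5  'acbeddg'
  #1 SA[1]=2  'afeacbeddg'
  #2 SA[2]=7  'beddg'
  #3 SA[3]=6  'cbeddg'
  #4 SA[4]=9  'ddg'
  #5 SA[5]=10  'dg'
  #6 SA[6]=4  'eacbeddg'
  #7 SA[7]=8  'eddg'
  #8 SA[8]=0  'egafeacbeddg'
  #9 SA[9]=3  'feacbeddg'
  #10 SA[10]=11  'g'
  #11 SA[11]=1  'gafeacbeddg'

[5, 2, 7, 6, 9, 10, 4, 8, 0, 3, 11, 1]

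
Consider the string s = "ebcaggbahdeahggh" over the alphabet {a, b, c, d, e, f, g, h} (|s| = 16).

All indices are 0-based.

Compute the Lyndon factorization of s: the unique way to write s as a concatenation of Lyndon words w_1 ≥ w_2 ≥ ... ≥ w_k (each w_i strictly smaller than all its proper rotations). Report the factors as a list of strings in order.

emit factor 1: 'e' (i=0, period=1)
emit factor 2: 'bc' (i=1, period=2)
emit factor 3: 'aggbahdeahggh' (i=3, period=13)

["e", "bc", "aggbahdeahggh"]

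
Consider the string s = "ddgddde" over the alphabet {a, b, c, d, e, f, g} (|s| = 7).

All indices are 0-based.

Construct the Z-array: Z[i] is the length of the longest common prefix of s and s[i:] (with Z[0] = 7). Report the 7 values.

[7, 1, 0, 2, 2, 1, 0]

Z[0]=7
i=1: outside box; Z[1]=1 scan→box=[1,2)
i=2: outside box; Z[2]=0
i=3: outside box; Z[3]=2 scan→box=[3,5)
i=4: min(r-i=1, Z[1]=1)=1; Z[4]=2 scan→box=[4,6)
i=5: min(r-i=1, Z[1]=1)=1; Z[5]=1
i=6: outside box; Z[6]=0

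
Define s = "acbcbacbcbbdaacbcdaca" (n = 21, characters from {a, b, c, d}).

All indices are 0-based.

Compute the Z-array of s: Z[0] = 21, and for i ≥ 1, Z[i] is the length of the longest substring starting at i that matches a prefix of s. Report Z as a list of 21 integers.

[21, 0, 0, 0, 0, 5, 0, 0, 0, 0, 0, 0, 1, 4, 0, 0, 0, 0, 2, 0, 1]

Z[0]=21
i=1: outside box; Z[1]=0
i=2: outside box; Z[2]=0
i=3: outside box; Z[3]=0
i=4: outside box; Z[4]=0
i=5: outside box; Z[5]=5 grow→box=[5,10)
i=6: min(r-i=4, Z[1]=0)=0; Z[6]=0
i=7: min(r-i=3, Z[2]=0)=0; Z[7]=0
i=8: min(r-i=2, Z[3]=0)=0; Z[8]=0
i=9: min(r-i=1, Z[4]=0)=0; Z[9]=0
i=10: outside box; Z[10]=0
i=11: outside box; Z[11]=0
i=12: outside box; Z[12]=1 grow→box=[12,13)
i=13: outside box; Z[13]=4 grow→box=[13,17)
i=14: min(r-i=3, Z[1]=0)=0; Z[14]=0
i=15: min(r-i=2, Z[2]=0)=0; Z[15]=0
i=16: min(r-i=1, Z[3]=0)=0; Z[16]=0
i=17: outside box; Z[17]=0
i=18: outside box; Z[18]=2 grow→box=[18,20)
i=19: min(r-i=1, Z[1]=0)=0; Z[19]=0
i=20: outside box; Z[20]=1 grow→box=[20,21)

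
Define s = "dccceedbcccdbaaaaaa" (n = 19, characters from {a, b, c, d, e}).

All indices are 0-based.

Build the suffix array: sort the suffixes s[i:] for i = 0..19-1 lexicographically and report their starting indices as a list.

sorted suffixes:
  #0 SA[0]=18  'a'
  #1 SA[1]=17  'aa'
  #2 SA[2]=16  'aaa'
  #3 SA[3]=15  'aaaa'
  #4 SA[4]=14  'aaaaa'
  #5 SA[5]=13  'aaaaaa'
  #6 SA[6]=12  'baaaaaa'
  #7 SA[7]=7  'bcccdbaaaaaa'
  #8 SA[8]=8  'cccdbaaaaaa'
  #9 SA[9]=1  'ccceedbcccdbaaaaaa'
  #10 SA[10]=9  'ccdbaaaaaa'
  #11 SA[11]=2  'cceedbcccdbaaaaaa'
  #12 SA[12]=10  'cdbaaaaaa'
  #13 SA[13]=3  'ceedbcccdbaaaaaa'
  #14 SA[14]=11  'dbaaaaaa'
  #15 SA[15]=6  'dbcccdbaaaaaa'
  #16 SA[16]=0  'dccceedbcccdbaaaaaa'
  #17 SA[17]=5  'edbcccdbaaaaaa'
  #18 SA[18]=4  'eedbcccdbaaaaaa'

[18, 17, 16, 15, 14, 13, 12, 7, 8, 1, 9, 2, 10, 3, 11, 6, 0, 5, 4]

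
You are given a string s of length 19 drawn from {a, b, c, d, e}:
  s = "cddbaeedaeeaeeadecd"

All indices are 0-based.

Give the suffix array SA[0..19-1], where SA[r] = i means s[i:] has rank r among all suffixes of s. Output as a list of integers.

[14, 11, 8, 4, 3, 17, 0, 18, 7, 2, 1, 15, 13, 10, 16, 6, 12, 9, 5]

rank | idx | suffix
   0 |  14 | adecd
   1 |  11 | aeeadecd
   2 |   8 | aeeaeeadecd
   3 |   4 | aeedaeeaeeadecd
   4 |   3 | baeedaeeaeeadecd
   5 |  17 | cd
   6 |   0 | cddbaeedaeeaeeadecd
   7 |  18 | d
   8 |   7 | daeeaeeadecd
   9 |   2 | dbaeedaeeaeeadecd
  10 |   1 | ddbaeedaeeaeeadecd
  11 |  15 | decd
  12 |  13 | eadecd
  13 |  10 | eaeeadecd
  14 |  16 | ecd
  15 |   6 | edaeeaeeadecd
  16 |  12 | eeadecd
  17 |   9 | eeaeeadecd
  18 |   5 | eedaeeaeeadecd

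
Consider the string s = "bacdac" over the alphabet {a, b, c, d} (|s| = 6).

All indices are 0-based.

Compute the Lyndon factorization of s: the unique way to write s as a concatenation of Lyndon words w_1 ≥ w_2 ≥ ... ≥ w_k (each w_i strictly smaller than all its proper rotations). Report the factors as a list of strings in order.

["b", "acd", "ac"]

emit factor 1: 'b' (i=0, period=1)
emit factor 2: 'acd' (i=1, period=3)
emit factor 3: 'ac' (i=4, period=2)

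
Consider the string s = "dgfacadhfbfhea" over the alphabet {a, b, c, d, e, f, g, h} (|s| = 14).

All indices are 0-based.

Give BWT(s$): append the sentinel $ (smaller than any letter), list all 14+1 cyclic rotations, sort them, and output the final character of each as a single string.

rank  rotation         last
    0  $dgfacadhfbfhea  a
    1  a$dgfacadhfbfhe  e
    2  acadhfbfhea$dgf  f
    3  adhfbfhea$dgfac  c
    4  bfhea$dgfacadhf  f
    5  cadhfbfhea$dgfa  a
    6  dgfacadhfbfhea$  $
    7  dhfbfhea$dgfaca  a
    8  ea$dgfacadhfbfh  h
    9  facadhfbfhea$dg  g
   10  fbfhea$dgfacadh  h
   11  fhea$dgfacadhfb  b
   12  gfacadhfbfhea$d  d
   13  hea$dgfacadhfbf  f
   14  hfbfhea$dgfacad  d

aefcfa$ahghbdfd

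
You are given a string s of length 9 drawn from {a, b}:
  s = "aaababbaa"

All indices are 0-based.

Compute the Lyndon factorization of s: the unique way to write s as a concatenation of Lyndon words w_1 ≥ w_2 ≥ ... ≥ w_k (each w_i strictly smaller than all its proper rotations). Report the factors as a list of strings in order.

emit factor 1: 'aaababb' (i=0, period=7)
emit factor 2: 'a' (i=7, period=1)
emit factor 3: 'a' (i=8, period=1)

["aaababb", "a", "a"]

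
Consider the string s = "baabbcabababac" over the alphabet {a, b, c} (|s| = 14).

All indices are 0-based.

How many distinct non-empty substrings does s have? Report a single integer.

82

rank | idx | suffix
   0 |   1 | aabbcabababac
   1 |   6 | abababac
   2 |   8 | ababac
   3 |  10 | abac
   4 |   2 | abbcabababac
   5 |  12 | ac
   6 |   0 | baabbcabababac
   7 |   7 | bababac
   8 |   9 | babac
   9 |  11 | bac
  10 |   3 | bbcabababac
  11 |   4 | bcabababac
  12 |  13 | c
  13 |   5 | cabababac

SA = [1, 6, 8, 10, 2, 12, 0, 7, 9, 11, 3, 4, 13, 5]
i: (SA[i-1],SA[i]) lcp shared
  1: (1,6) 1 'a'
  2: (6,8) 5 'ababa'
  3: (8,10) 3 'aba'
  4: (10,2) 2 'ab'
  5: (2,12) 1 'a'
  6: (12,0) 0 ''
  7: (0,7) 2 'ba'
  8: (7,9) 4 'baba'
  9: (9,11) 2 'ba'
  10: (11,3) 1 'b'
  11: (3,4) 1 'b'
  12: (4,13) 0 ''
  13: (13,5) 1 'c'

n(n+1)/2 = 14·15/2 = 105
Σ LCP = 0 + 1 + 5 + 3 + 2 + 1 + 0 + 2 + 4 + 2 + 1 + 1 + 0 + 1 = 23
distinct = 105 − 23 = 82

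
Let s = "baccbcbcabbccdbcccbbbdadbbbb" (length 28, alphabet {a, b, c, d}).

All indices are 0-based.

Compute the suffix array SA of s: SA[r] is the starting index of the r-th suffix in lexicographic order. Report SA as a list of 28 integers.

rank→(start, suffix):
  0 → (8, 'abbccdbcccbbbdadbbbb')
  1 → (1, 'accbcbcabbccdbcccbbbdadbbbb')
  2 → (22, 'adbbbb')
  3 → (27, 'b')
  4 → (0, 'baccbcbcabbccdbcccbbbdadbbbb')
  5 → (26, 'bb')
  6 → (25, 'bbb')
  7 → (24, 'bbbb')
  8 → (18, 'bbbdadbbbb')
  9 → (9, 'bbccdbcccbbbdadbbbb')
  10 → (19, 'bbdadbbbb')
  11 → (6, 'bcabbccdbcccbbbdadbbbb')
  12 → (4, 'bcbcabbccdbcccbbbdadbbbb')
  13 → (14, 'bcccbbbdadbbbb')
  14 → (10, 'bccdbcccbbbdadbbbb')
  15 → (20, 'bdadbbbb')
  16 → (7, 'cabbccdbcccbbbdadbbbb')
  17 → (17, 'cbbbdadbbbb')
  18 → (5, 'cbcabbccdbcccbbbdadbbbb')
  19 → (3, 'cbcbcabbccdbcccbbbdadbbbb')
  20 → (16, 'ccbbbdadbbbb')
  21 → (2, 'ccbcbcabbccdbcccbbbdadbbbb')
  22 → (15, 'cccbbbdadbbbb')
  23 → (11, 'ccdbcccbbbdadbbbb')
  24 → (12, 'cdbcccbbbdadbbbb')
  25 → (21, 'dadbbbb')
  26 → (23, 'dbbbb')
  27 → (13, 'dbcccbbbdadbbbb')

[8, 1, 22, 27, 0, 26, 25, 24, 18, 9, 19, 6, 4, 14, 10, 20, 7, 17, 5, 3, 16, 2, 15, 11, 12, 21, 23, 13]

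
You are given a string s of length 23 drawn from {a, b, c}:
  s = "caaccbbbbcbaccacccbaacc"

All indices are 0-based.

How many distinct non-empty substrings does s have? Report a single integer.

rank→(start, suffix):
  0 → (19, 'aacc')
  1 → (1, 'aaccbbbbcbaccacccbaacc')
  2 → (20, 'acc')
  3 → (11, 'accacccbaacc')
  4 → (2, 'accbbbbcbaccacccbaacc')
  5 → (14, 'acccbaacc')
  6 → (18, 'baacc')
  7 → (10, 'baccacccbaacc')
  8 → (5, 'bbbbcbaccacccbaacc')
  9 → (6, 'bbbcbaccacccbaacc')
  10 → (7, 'bbcbaccacccbaacc')
  11 → (8, 'bcbaccacccbaacc')
  12 → (22, 'c')
  13 → (0, 'caaccbbbbcbaccacccbaacc')
  14 → (13, 'cacccbaacc')
  15 → (17, 'cbaacc')
  16 → (9, 'cbaccacccbaacc')
  17 → (4, 'cbbbbcbaccacccbaacc')
  18 → (21, 'cc')
  19 → (12, 'ccacccbaacc')
  20 → (16, 'ccbaacc')
  21 → (3, 'ccbbbbcbaccacccbaacc')
  22 → (15, 'cccbaacc')

SA = [19, 1, 20, 11, 2, 14, 18, 10, 5, 6, 7, 8, 22, 0, 13, 17, 9, 4, 21, 12, 16, 3, 15]
i: (SA[i-1],SA[i]) lcp shared
  1: (19,1) 4 'aacc'
  2: (1,20) 1 'a'
  3: (20,11) 3 'acc'
  4: (11,2) 3 'acc'
  5: (2,14) 3 'acc'
  6: (14,18) 0 ''
  7: (18,10) 2 'ba'
  8: (10,5) 1 'b'
  9: (5,6) 3 'bbb'
  10: (6,7) 2 'bb'
  11: (7,8) 1 'b'
  12: (8,22) 0 ''
  13: (22,0) 1 'c'
  14: (0,13) 2 'ca'
  15: (13,17) 1 'c'
  16: (17,9) 3 'cba'
  17: (9,4) 2 'cb'
  18: (4,21) 1 'c'
  19: (21,12) 2 'cc'
  20: (12,16) 2 'cc'
  21: (16,3) 3 'ccb'
  22: (3,15) 2 'cc'

n(n+1)/2 = 23·24/2 = 276
Σ LCP = 0 + 4 + 1 + 3 + 3 + 3 + 0 + 2 + 1 + 3 + 2 + 1 + 0 + 1 + 2 + 1 + 3 + 2 + 1 + 2 + 2 + 3 + 2 = 42
distinct = 276 − 42 = 234

234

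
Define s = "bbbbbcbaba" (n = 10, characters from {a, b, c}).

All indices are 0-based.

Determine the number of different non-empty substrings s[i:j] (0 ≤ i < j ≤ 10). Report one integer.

rank→(start, suffix):
  0 → (9, 'a')
  1 → (7, 'aba')
  2 → (8, 'ba')
  3 → (6, 'baba')
  4 → (0, 'bbbbbcbaba')
  5 → (1, 'bbbbcbaba')
  6 → (2, 'bbbcbaba')
  7 → (3, 'bbcbaba')
  8 → (4, 'bcbaba')
  9 → (5, 'cbaba')

SA = [9, 7, 8, 6, 0, 1, 2, 3, 4, 5]
[i] adj suffixes → lcp
  [1] 9/7 → 1 ('a')
  [2] 7/8 → 0 ('')
  [3] 8/6 → 2 ('ba')
  [4] 6/0 → 1 ('b')
  [5] 0/1 → 4 ('bbbb')
  [6] 1/2 → 3 ('bbb')
  [7] 2/3 → 2 ('bb')
  [8] 3/4 → 1 ('b')
  [9] 4/5 → 0 ('')

n(n+1)/2 = 10·11/2 = 55
Σ LCP = 0 + 1 + 0 + 2 + 1 + 4 + 3 + 2 + 1 + 0 = 14
distinct = 55 − 14 = 41

41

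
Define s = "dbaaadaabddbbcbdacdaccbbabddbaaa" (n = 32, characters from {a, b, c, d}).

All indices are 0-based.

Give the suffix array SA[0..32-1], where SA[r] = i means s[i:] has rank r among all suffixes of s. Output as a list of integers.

rank→(start, suffix):
  0 → (31, 'a')
  1 → (30, 'aa')
  2 → (29, 'aaa')
  3 → (2, 'aaadaabddbbcbdacdaccbbabddbaaa')
  4 → (6, 'aabddbbcbdacdaccbbabddbaaa')
  5 → (3, 'aadaabddbbcbdacdaccbbabddbaaa')
  6 → (24, 'abddbaaa')
  7 → (7, 'abddbbcbdacdaccbbabddbaaa')
  8 → (19, 'accbbabddbaaa')
  9 → (16, 'acdaccbbabddbaaa')
  10 → (4, 'adaabddbbcbdacdaccbbabddbaaa')
  11 → (28, 'baaa')
  12 → (1, 'baaadaabddbbcbdacdaccbbabddbaaa')
  13 → (23, 'babddbaaa')
  14 → (22, 'bbabddbaaa')
  15 → (11, 'bbcbdacdaccbbabddbaaa')
  16 → (12, 'bcbdacdaccbbabddbaaa')
  17 → (14, 'bdacdaccbbabddbaaa')
  18 → (25, 'bddbaaa')
  19 → (8, 'bddbbcbdacdaccbbabddbaaa')
  20 → (21, 'cbbabddbaaa')
  21 → (13, 'cbdacdaccbbabddbaaa')
  22 → (20, 'ccbbabddbaaa')
  23 → (17, 'cdaccbbabddbaaa')
  24 → (5, 'daabddbbcbdacdaccbbabddbaaa')
  25 → (18, 'daccbbabddbaaa')
  26 → (15, 'dacdaccbbabddbaaa')
  27 → (27, 'dbaaa')
  28 → (0, 'dbaaadaabddbbcbdacdaccbbabddbaaa')
  29 → (10, 'dbbcbdacdaccbbabddbaaa')
  30 → (26, 'ddbaaa')
  31 → (9, 'ddbbcbdacdaccbbabddbaaa')

[31, 30, 29, 2, 6, 3, 24, 7, 19, 16, 4, 28, 1, 23, 22, 11, 12, 14, 25, 8, 21, 13, 20, 17, 5, 18, 15, 27, 0, 10, 26, 9]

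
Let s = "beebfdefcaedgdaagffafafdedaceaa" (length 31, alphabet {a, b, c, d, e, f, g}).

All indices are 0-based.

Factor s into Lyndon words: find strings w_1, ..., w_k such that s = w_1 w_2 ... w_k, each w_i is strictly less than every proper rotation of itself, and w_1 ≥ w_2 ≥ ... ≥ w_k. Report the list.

emit factor 1: 'beebfdefc' (i=0, period=9)
emit factor 2: 'aedgd' (i=9, period=5)
emit factor 3: 'aagffafafdedace' (i=14, period=15)
emit factor 4: 'a' (i=29, period=1)
emit factor 5: 'a' (i=30, period=1)

["beebfdefc", "aedgd", "aagffafafdedace", "a", "a"]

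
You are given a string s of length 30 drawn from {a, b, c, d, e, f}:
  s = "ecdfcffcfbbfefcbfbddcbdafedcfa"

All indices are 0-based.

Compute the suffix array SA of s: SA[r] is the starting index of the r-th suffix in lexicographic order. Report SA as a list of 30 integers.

rank | idx | suffix
   0 |  29 | a
   1 |  23 | afedcfa
   2 |   9 | bbfefcbfbddcbdafedcfa
   3 |  21 | bdafedcfa
   4 |  17 | bddcbdafedcfa
   5 |  15 | bfbddcbdafedcfa
   6 |  10 | bfefcbfbddcbdafedcfa
   7 |  20 | cbdafedcfa
   8 |  14 | cbfbddcbdafedcfa
   9 |   1 | cdfcffcfbbfefcbfbddcbdafedcfa
  10 |  27 | cfa
  11 |   7 | cfbbfefcbfbddcbdafedcfa
  12 |   4 | cffcfbbfefcbfbddcbdafedcfa
  13 |  22 | dafedcfa
  14 |  19 | dcbdafedcfa
  15 |  26 | dcfa
  16 |  18 | ddcbdafedcfa
  17 |   2 | dfcffcfbbfefcbfbddcbdafedcfa
  18 |   0 | ecdfcffcfbbfefcbfbddcbdafedcfa
  19 |  25 | edcfa
  20 |  12 | efcbfbddcbdafedcfa
  21 |  28 | fa
  22 |   8 | fbbfefcbfbddcbdafedcfa
  23 |  16 | fbddcbdafedcfa
  24 |  13 | fcbfbddcbdafedcfa
  25 |   6 | fcfbbfefcbfbddcbdafedcfa
  26 |   3 | fcffcfbbfefcbfbddcbdafedcfa
  27 |  24 | fedcfa
  28 |  11 | fefcbfbddcbdafedcfa
  29 |   5 | ffcfbbfefcbfbddcbdafedcfa

[29, 23, 9, 21, 17, 15, 10, 20, 14, 1, 27, 7, 4, 22, 19, 26, 18, 2, 0, 25, 12, 28, 8, 16, 13, 6, 3, 24, 11, 5]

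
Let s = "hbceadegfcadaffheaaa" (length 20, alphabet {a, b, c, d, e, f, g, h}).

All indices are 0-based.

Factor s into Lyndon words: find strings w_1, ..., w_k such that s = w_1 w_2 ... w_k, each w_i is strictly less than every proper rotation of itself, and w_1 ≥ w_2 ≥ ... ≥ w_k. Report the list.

["h", "bce", "adegfc", "adaffhe", "a", "a", "a"]

emit factor 1: 'h' (i=0, period=1)
emit factor 2: 'bce' (i=1, period=3)
emit factor 3: 'adegfc' (i=4, period=6)
emit factor 4: 'adaffhe' (i=10, period=7)
emit factor 5: 'a' (i=17, period=1)
emit factor 6: 'a' (i=18, period=1)
emit factor 7: 'a' (i=19, period=1)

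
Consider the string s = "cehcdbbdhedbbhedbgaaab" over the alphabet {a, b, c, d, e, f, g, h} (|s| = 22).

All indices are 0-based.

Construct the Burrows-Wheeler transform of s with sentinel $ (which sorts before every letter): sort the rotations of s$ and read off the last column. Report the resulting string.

bgaaaddbdbh$ceebhhcbedb

rank  rotation                 last
    0  $cehcdbbdhedbbhedbgaaab  b
    1  aaab$cehcdbbdhedbbhedbg  g
    2  aab$cehcdbbdhedbbhedbga  a
    3  ab$cehcdbbdhedbbhedbgaa  a
    4  b$cehcdbbdhedbbhedbgaaa  a
    5  bbdhedbbhedbgaaab$cehcd  d
    6  bbhedbgaaab$cehcdbbdhed  d
    7  bdhedbbhedbgaaab$cehcdb  b
    8  bgaaab$cehcdbbdhedbbhed  d
    9  bhedbgaaab$cehcdbbdhedb  b
   10  cdbbdhedbbhedbgaaab$ceh  h
   11  cehcdbbdhedbbhedbgaaab$  $
   12  dbbdhedbbhedbgaaab$cehc  c
   13  dbbhedbgaaab$cehcdbbdhe  e
   14  dbgaaab$cehcdbbdhedbbhe  e
   15  dhedbbhedbgaaab$cehcdbb  b
   16  edbbhedbgaaab$cehcdbbdh  h
   17  edbgaaab$cehcdbbdhedbbh  h
   18  ehcdbbdhedbbhedbgaaab$c  c
   19  gaaab$cehcdbbdhedbbhedb  b
   20  hcdbbdhedbbhedbgaaab$ce  e
   21  hedbbhedbgaaab$cehcdbbd  d
   22  hedbgaaab$cehcdbbdhedbb  b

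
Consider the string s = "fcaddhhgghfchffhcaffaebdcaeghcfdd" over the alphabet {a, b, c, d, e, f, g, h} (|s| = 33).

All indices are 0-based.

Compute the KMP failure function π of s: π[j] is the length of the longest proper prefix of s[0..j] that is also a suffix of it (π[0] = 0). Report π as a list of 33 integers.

[0, 0, 0, 0, 0, 0, 0, 0, 0, 0, 1, 2, 0, 1, 1, 0, 0, 0, 1, 1, 0, 0, 0, 0, 0, 0, 0, 0, 0, 0, 1, 0, 0]

π[0] = 0
j=1 s[j]='c': π[1]=0 (border '')
j=2 s[j]='a': π[2]=0 (border '')
j=3 s[j]='d': π[3]=0 (border '')
j=4 s[j]='d': π[4]=0 (border '')
j=5 s[j]='h': π[5]=0 (border '')
j=6 s[j]='h': π[6]=0 (border '')
j=7 s[j]='g': π[7]=0 (border '')
j=8 s[j]='g': π[8]=0 (border '')
j=9 s[j]='h': π[9]=0 (border '')
j=10 s[j]='f': π[10]=1 (border 'f')
j=11 s[j]='c': π[11]=2 (border 'fc')
j=12 s[j]='h': k: 2→0; π[12]=0 (border '')
j=13 s[j]='f': π[13]=1 (border 'f')
j=14 s[j]='f': k: 1→0; π[14]=1 (border 'f')
j=15 s[j]='h': k: 1→0; π[15]=0 (border '')
j=16 s[j]='c': π[16]=0 (border '')
j=17 s[j]='a': π[17]=0 (border '')
j=18 s[j]='f': π[18]=1 (border 'f')
j=19 s[j]='f': k: 1→0; π[19]=1 (border 'f')
j=20 s[j]='a': k: 1→0; π[20]=0 (border '')
j=21 s[j]='e': π[21]=0 (border '')
j=22 s[j]='b': π[22]=0 (border '')
j=23 s[j]='d': π[23]=0 (border '')
j=24 s[j]='c': π[24]=0 (border '')
j=25 s[j]='a': π[25]=0 (border '')
j=26 s[j]='e': π[26]=0 (border '')
j=27 s[j]='g': π[27]=0 (border '')
j=28 s[j]='h': π[28]=0 (border '')
j=29 s[j]='c': π[29]=0 (border '')
j=30 s[j]='f': π[30]=1 (border 'f')
j=31 s[j]='d': k: 1→0; π[31]=0 (border '')
j=32 s[j]='d': π[32]=0 (border '')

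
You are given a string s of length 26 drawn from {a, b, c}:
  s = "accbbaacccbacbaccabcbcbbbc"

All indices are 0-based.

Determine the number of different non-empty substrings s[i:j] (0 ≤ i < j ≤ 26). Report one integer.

304

rank→(start, suffix):
  0 → (5, 'aacccbacbaccabcbcbbbc')
  1 → (17, 'abcbcbbbc')
  2 → (11, 'acbaccabcbcbbbc')
  3 → (14, 'accabcbcbbbc')
  4 → (0, 'accbbaacccbacbaccabcbcbbbc')
  5 → (6, 'acccbacbaccabcbcbbbc')
  6 → (4, 'baacccbacbaccabcbcbbbc')
  7 → (10, 'bacbaccabcbcbbbc')
  8 → (13, 'baccabcbcbbbc')
  9 → (3, 'bbaacccbacbaccabcbcbbbc')
  10 → (22, 'bbbc')
  11 → (23, 'bbc')
  12 → (24, 'bc')
  13 → (20, 'bcbbbc')
  14 → (18, 'bcbcbbbc')
  15 → (25, 'c')
  16 → (16, 'cabcbcbbbc')
  17 → (9, 'cbacbaccabcbcbbbc')
  18 → (12, 'cbaccabcbcbbbc')
  19 → (2, 'cbbaacccbacbaccabcbcbbbc')
  20 → (21, 'cbbbc')
  21 → (19, 'cbcbbbc')
  22 → (15, 'ccabcbcbbbc')
  23 → (8, 'ccbacbaccabcbcbbbc')
  24 → (1, 'ccbbaacccbacbaccabcbcbbbc')
  25 → (7, 'cccbacbaccabcbcbbbc')

SA = [5, 17, 11, 14, 0, 6, 4, 10, 13, 3, 22, 23, 24, 20, 18, 25, 16, 9, 12, 2, 21, 19, 15, 8, 1, 7]
i: (SA[i-1],SA[i]) lcp shared
  1: (5,17) 1 'a'
  2: (17,11) 1 'a'
  3: (11,14) 2 'ac'
  4: (14,0) 3 'acc'
  5: (0,6) 3 'acc'
  6: (6,4) 0 ''
  7: (4,10) 2 'ba'
  8: (10,13) 3 'bac'
  9: (13,3) 1 'b'
  10: (3,22) 2 'bb'
  11: (22,23) 2 'bb'
  12: (23,24) 1 'b'
  13: (24,20) 2 'bc'
  14: (20,18) 3 'bcb'
  15: (18,25) 0 ''
  16: (25,16) 1 'c'
  17: (16,9) 1 'c'
  18: (9,12) 4 'cbac'
  19: (12,2) 2 'cb'
  20: (2,21) 3 'cbb'
  21: (21,19) 2 'cb'
  22: (19,15) 1 'c'
  23: (15,8) 2 'cc'
  24: (8,1) 3 'ccb'
  25: (1,7) 2 'cc'

n(n+1)/2 = 26·27/2 = 351
Σ LCP = 0 + 1 + 1 + 2 + 3 + 3 + 0 + 2 + 3 + 1 + 2 + 2 + 1 + 2 + 3 + 0 + 1 + 1 + 4 + 2 + 3 + 2 + 1 + 2 + 3 + 2 = 47
distinct = 351 − 47 = 304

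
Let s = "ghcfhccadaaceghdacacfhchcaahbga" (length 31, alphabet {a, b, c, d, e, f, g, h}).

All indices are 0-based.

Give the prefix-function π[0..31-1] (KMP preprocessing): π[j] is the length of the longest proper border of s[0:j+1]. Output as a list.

π[0] = 0
j=1 s[j]='h': π[1]=0 (border '')
j=2 s[j]='c': π[2]=0 (border '')
j=3 s[j]='f': π[3]=0 (border '')
j=4 s[j]='h': π[4]=0 (border '')
j=5 s[j]='c': π[5]=0 (border '')
j=6 s[j]='c': π[6]=0 (border '')
j=7 s[j]='a': π[7]=0 (border '')
j=8 s[j]='d': π[8]=0 (border '')
j=9 s[j]='a': π[9]=0 (border '')
j=10 s[j]='a': π[10]=0 (border '')
j=11 s[j]='c': π[11]=0 (border '')
j=12 s[j]='e': π[12]=0 (border '')
j=13 s[j]='g': π[13]=1 (border 'g')
j=14 s[j]='h': π[14]=2 (border 'gh')
j=15 s[j]='d': k: 2→0; π[15]=0 (border '')
j=16 s[j]='a': π[16]=0 (border '')
j=17 s[j]='c': π[17]=0 (border '')
j=18 s[j]='a': π[18]=0 (border '')
j=19 s[j]='c': π[19]=0 (border '')
j=20 s[j]='f': π[20]=0 (border '')
j=21 s[j]='h': π[21]=0 (border '')
j=22 s[j]='c': π[22]=0 (border '')
j=23 s[j]='h': π[23]=0 (border '')
j=24 s[j]='c': π[24]=0 (border '')
j=25 s[j]='a': π[25]=0 (border '')
j=26 s[j]='a': π[26]=0 (border '')
j=27 s[j]='h': π[27]=0 (border '')
j=28 s[j]='b': π[28]=0 (border '')
j=29 s[j]='g': π[29]=1 (border 'g')
j=30 s[j]='a': k: 1→0; π[30]=0 (border '')

[0, 0, 0, 0, 0, 0, 0, 0, 0, 0, 0, 0, 0, 1, 2, 0, 0, 0, 0, 0, 0, 0, 0, 0, 0, 0, 0, 0, 0, 1, 0]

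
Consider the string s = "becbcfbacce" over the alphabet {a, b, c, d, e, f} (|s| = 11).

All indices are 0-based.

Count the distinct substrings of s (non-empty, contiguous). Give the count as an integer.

rank→(start, suffix):
  0 → (7, 'acce')
  1 → (6, 'bacce')
  2 → (3, 'bcfbacce')
  3 → (0, 'becbcfbacce')
  4 → (2, 'cbcfbacce')
  5 → (8, 'cce')
  6 → (9, 'ce')
  7 → (4, 'cfbacce')
  8 → (10, 'e')
  9 → (1, 'ecbcfbacce')
  10 → (5, 'fbacce')

SA = [7, 6, 3, 0, 2, 8, 9, 4, 10, 1, 5]
[i] adj suffixes → lcp
  [1] 7/6 → 0 ('')
  [2] 6/3 → 1 ('b')
  [3] 3/0 → 1 ('b')
  [4] 0/2 → 0 ('')
  [5] 2/8 → 1 ('c')
  [6] 8/9 → 1 ('c')
  [7] 9/4 → 1 ('c')
  [8] 4/10 → 0 ('')
  [9] 10/1 → 1 ('e')
  [10] 1/5 → 0 ('')

n(n+1)/2 = 11·12/2 = 66
Σ LCP = 0 + 0 + 1 + 1 + 0 + 1 + 1 + 1 + 0 + 1 + 0 = 6
distinct = 66 − 6 = 60

60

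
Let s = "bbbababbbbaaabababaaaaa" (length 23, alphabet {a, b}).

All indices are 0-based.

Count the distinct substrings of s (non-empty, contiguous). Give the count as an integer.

215

rank | idx | suffix
   0 |  22 | a
   1 |  21 | aa
   2 |  20 | aaa
   3 |  19 | aaaa
   4 |  18 | aaaaa
   5 |  10 | aaabababaaaaa
   6 |  11 | aabababaaaaa
   7 |  16 | abaaaaa
   8 |  14 | ababaaaaa
   9 |  12 | abababaaaaa
  10 |   3 | ababbbbaaabababaaaaa
  11 |   5 | abbbbaaabababaaaaa
  12 |  17 | baaaaa
  13 |   9 | baaabababaaaaa
  14 |  15 | babaaaaa
  15 |  13 | bababaaaaa
  16 |   2 | bababbbbaaabababaaaaa
  17 |   4 | babbbbaaabababaaaaa
  18 |   8 | bbaaabababaaaaa
  19 |   1 | bbababbbbaaabababaaaaa
  20 |   7 | bbbaaabababaaaaa
  21 |   0 | bbbababbbbaaabababaaaaa
  22 |   6 | bbbbaaabababaaaaa

SA = [22, 21, 20, 19, 18, 10, 11, 16, 14, 12, 3, 5, 17, 9, 15, 13, 2, 4, 8, 1, 7, 0, 6]
rank  pair      lcp
   1  s[22:],s[21:]  1  'a'
   2  s[21:],s[20:]  2  'aa'
   3  s[20:],s[19:]  3  'aaa'
   4  s[19:],s[18:]  4  'aaaa'
   5  s[18:],s[10:]  3  'aaa'
   6  s[10:],s[11:]  2  'aa'
   7  s[11:],s[16:]  1  'a'
   8  s[16:],s[14:]  3  'aba'
   9  s[14:],s[12:]  5  'ababa'
  10  s[12:],s[3:]  4  'abab'
  11  s[3:],s[5:]  2  'ab'
  12  s[5:],s[17:]  0  ''
  13  s[17:],s[9:]  4  'baaa'
  14  s[9:],s[15:]  2  'ba'
  15  s[15:],s[13:]  4  'baba'
  16  s[13:],s[2:]  5  'babab'
  17  s[2:],s[4:]  3  'bab'
  18  s[4:],s[8:]  1  'b'
  19  s[8:],s[1:]  3  'bba'
  20  s[1:],s[7:]  2  'bb'
  21  s[7:],s[0:]  4  'bbba'
  22  s[0:],s[6:]  3  'bbb'

n(n+1)/2 = 23·24/2 = 276
Σ LCP = 0 + 1 + 2 + 3 + 4 + 3 + 2 + 1 + 3 + 5 + 4 + 2 + 0 + 4 + 2 + 4 + 5 + 3 + 1 + 3 + 2 + 4 + 3 = 61
distinct = 276 − 61 = 215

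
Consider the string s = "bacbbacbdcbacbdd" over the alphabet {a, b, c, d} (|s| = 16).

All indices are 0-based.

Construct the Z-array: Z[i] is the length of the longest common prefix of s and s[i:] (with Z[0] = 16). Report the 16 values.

[16, 0, 0, 1, 4, 0, 0, 1, 0, 0, 4, 0, 0, 1, 0, 0]

Z[0]=16
i=1: i≥r, start 0; Z[1]=0
i=2: i≥r, start 0; Z[2]=0
i=3: i≥r, start 0; Z[3]=1 extend→box=[3,4)
i=4: i≥r, start 0; Z[4]=4 extend→box=[4,8)
i=5: min(r-i=3, Z[1]=0)=0; Z[5]=0
i=6: min(r-i=2, Z[2]=0)=0; Z[6]=0
i=7: min(r-i=1, Z[3]=1)=1; Z[7]=1
i=8: i≥r, start 0; Z[8]=0
i=9: i≥r, start 0; Z[9]=0
i=10: i≥r, start 0; Z[10]=4 extend→box=[10,14)
i=11: min(r-i=3, Z[1]=0)=0; Z[11]=0
i=12: min(r-i=2, Z[2]=0)=0; Z[12]=0
i=13: min(r-i=1, Z[3]=1)=1; Z[13]=1
i=14: i≥r, start 0; Z[14]=0
i=15: i≥r, start 0; Z[15]=0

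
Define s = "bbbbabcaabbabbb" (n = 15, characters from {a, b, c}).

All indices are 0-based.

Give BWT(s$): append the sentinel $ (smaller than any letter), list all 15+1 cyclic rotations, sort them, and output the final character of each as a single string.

rank  rotation          last
    0  $bbbbabcaabbabbb  b
    1  aabbabbb$bbbbabc  c
    2  abbabbb$bbbbabca  a
    3  abbb$bbbbabcaabb  b
    4  abcaabbabbb$bbbb  b
    5  b$bbbbabcaabbabb  b
    6  babbb$bbbbabcaab  b
    7  babcaabbabbb$bbb  b
    8  bb$bbbbabcaabbab  b
    9  bbabbb$bbbbabcaa  a
   10  bbabcaabbabbb$bb  b
   11  bbb$bbbbabcaabba  a
   12  bbbabcaabbabbb$b  b
   13  bbbbabcaabbabbb$  $
   14  bcaabbabbb$bbbba  a
   15  caabbabbb$bbbbab  b

bcabbbbbbabab$ab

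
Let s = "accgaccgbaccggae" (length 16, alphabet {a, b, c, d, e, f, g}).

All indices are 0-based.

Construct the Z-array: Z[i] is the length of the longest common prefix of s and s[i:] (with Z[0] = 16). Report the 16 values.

Z[0]=16
i=1: fresh scan; Z[1]=0
i=2: fresh scan; Z[2]=0
i=3: fresh scan; Z[3]=0
i=4: fresh scan; Z[4]=4 grow→box=[4,8)
i=5: min(r-i=3, Z[1]=0)=0; Z[5]=0
i=6: min(r-i=2, Z[2]=0)=0; Z[6]=0
i=7: min(r-i=1, Z[3]=0)=0; Z[7]=0
i=8: fresh scan; Z[8]=0
i=9: fresh scan; Z[9]=4 grow→box=[9,13)
i=10: min(r-i=3, Z[1]=0)=0; Z[10]=0
i=11: min(r-i=2, Z[2]=0)=0; Z[11]=0
i=12: min(r-i=1, Z[3]=0)=0; Z[12]=0
i=13: fresh scan; Z[13]=0
i=14: fresh scan; Z[14]=1 grow→box=[14,15)
i=15: fresh scan; Z[15]=0

[16, 0, 0, 0, 4, 0, 0, 0, 0, 4, 0, 0, 0, 0, 1, 0]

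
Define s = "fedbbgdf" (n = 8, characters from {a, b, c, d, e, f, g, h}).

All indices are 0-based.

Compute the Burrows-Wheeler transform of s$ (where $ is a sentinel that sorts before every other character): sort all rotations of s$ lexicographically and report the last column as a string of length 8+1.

rank  rotation   last
    0  $fedbbgdf  f
    1  bbgdf$fed  d
    2  bgdf$fedb  b
    3  dbbgdf$fe  e
    4  df$fedbbg  g
    5  edbbgdf$f  f
    6  f$fedbbgd  d
    7  fedbbgdf$  $
    8  gdf$fedbb  b

fdbegfd$b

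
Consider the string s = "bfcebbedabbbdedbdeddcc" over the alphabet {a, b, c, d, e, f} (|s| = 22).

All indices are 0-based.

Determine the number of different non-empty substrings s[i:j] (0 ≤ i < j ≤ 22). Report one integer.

rank→(start, suffix):
  0 → (8, 'abbbdedbdeddcc')
  1 → (9, 'bbbdedbdeddcc')
  2 → (10, 'bbdedbdeddcc')
  3 → (4, 'bbedabbbdedbdeddcc')
  4 → (11, 'bdedbdeddcc')
  5 → (15, 'bdeddcc')
  6 → (5, 'bedabbbdedbdeddcc')
  7 → (0, 'bfcebbedabbbdedbdeddcc')
  8 → (21, 'c')
  9 → (20, 'cc')
  10 → (2, 'cebbedabbbdedbdeddcc')
  11 → (7, 'dabbbdedbdeddcc')
  12 → (14, 'dbdeddcc')
  13 → (19, 'dcc')
  14 → (18, 'ddcc')
  15 → (12, 'dedbdeddcc')
  16 → (16, 'deddcc')
  17 → (3, 'ebbedabbbdedbdeddcc')
  18 → (6, 'edabbbdedbdeddcc')
  19 → (13, 'edbdeddcc')
  20 → (17, 'eddcc')
  21 → (1, 'fcebbedabbbdedbdeddcc')

SA = [8, 9, 10, 4, 11, 15, 5, 0, 21, 20, 2, 7, 14, 19, 18, 12, 16, 3, 6, 13, 17, 1]
rank  pair      lcp
   1  s[8:],s[9:]  0  ''
   2  s[9:],s[10:]  2  'bb'
   3  s[10:],s[4:]  2  'bb'
   4  s[4:],s[11:]  1  'b'
   5  s[11:],s[15:]  4  'bded'
   6  s[15:],s[5:]  1  'b'
   7  s[5:],s[0:]  1  'b'
   8  s[0:],s[21:]  0  ''
   9  s[21:],s[20:]  1  'c'
  10  s[20:],s[2:]  1  'c'
  11  s[2:],s[7:]  0  ''
  12  s[7:],s[14:]  1  'd'
  13  s[14:],s[19:]  1  'd'
  14  s[19:],s[18:]  1  'd'
  15  s[18:],s[12:]  1  'd'
  16  s[12:],s[16:]  3  'ded'
  17  s[16:],s[3:]  0  ''
  18  s[3:],s[6:]  1  'e'
  19  s[6:],s[13:]  2  'ed'
  20  s[13:],s[17:]  2  'ed'
  21  s[17:],s[1:]  0  ''

n(n+1)/2 = 22·23/2 = 253
Σ LCP = 0 + 0 + 2 + 2 + 1 + 4 + 1 + 1 + 0 + 1 + 1 + 0 + 1 + 1 + 1 + 1 + 3 + 0 + 1 + 2 + 2 + 0 = 25
distinct = 253 − 25 = 228

228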